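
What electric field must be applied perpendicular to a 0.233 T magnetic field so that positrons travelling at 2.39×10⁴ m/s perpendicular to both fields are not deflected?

For straight-line motion qE = qvB, so E = vB.
E = 2.39×10⁴ × 0.233 = 5570 V/m.

E = 5570 V/m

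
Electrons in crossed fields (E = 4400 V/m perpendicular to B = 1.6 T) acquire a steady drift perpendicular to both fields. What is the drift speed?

v_d ≈ 2800 m/s

The E×B drift speed is v_d = E/B.
v_d = 4400/1.6 = 2800 m/s.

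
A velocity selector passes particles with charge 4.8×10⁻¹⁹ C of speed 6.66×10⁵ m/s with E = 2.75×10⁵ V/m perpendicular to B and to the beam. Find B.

B = 0.413 T

Balance of forces in the selector: qE = qvB ⇒ B = E/v.
B = 2.75×10⁵/6.66×10⁵ = 0.413 T.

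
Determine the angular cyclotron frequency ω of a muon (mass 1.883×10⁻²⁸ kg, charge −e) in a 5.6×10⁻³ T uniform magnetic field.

ω = |q|B/m.
ω = (1.602×10⁻¹⁹)(5.6×10⁻³)/1.883×10⁻²⁸ ≈ 4.8×10⁶ rad/s.

ω ≈ 4.8×10⁶ rad/s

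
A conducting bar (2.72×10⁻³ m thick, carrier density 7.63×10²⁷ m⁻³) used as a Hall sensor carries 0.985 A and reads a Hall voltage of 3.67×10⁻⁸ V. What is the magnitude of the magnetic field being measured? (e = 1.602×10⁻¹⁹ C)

B ≈ 0.124 T

From V_H = IB/(n e t), B = V_H n e t / I.
B = (3.67×10⁻⁸)(7.63×10²⁷)(1.602×10⁻¹⁹)(2.72×10⁻³)/0.985 ≈ 0.124 T.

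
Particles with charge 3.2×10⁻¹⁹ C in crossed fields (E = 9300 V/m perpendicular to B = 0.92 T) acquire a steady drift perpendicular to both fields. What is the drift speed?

In crossed fields the guiding centre drifts at v_d = |E×B|/B² = E/B, independent of charge and mass.
v_d = 9300/0.92 = 1.0×10⁴ m/s.

v_d ≈ 1.0×10⁴ m/s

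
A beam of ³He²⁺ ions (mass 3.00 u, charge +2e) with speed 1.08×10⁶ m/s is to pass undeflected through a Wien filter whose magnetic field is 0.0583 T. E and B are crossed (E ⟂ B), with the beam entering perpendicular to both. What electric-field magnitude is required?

For straight-line motion qE = qvB, so E = vB.
E = 1.08×10⁶ × 0.0583 = 6.30×10⁴ V/m.

E = 6.30×10⁴ V/m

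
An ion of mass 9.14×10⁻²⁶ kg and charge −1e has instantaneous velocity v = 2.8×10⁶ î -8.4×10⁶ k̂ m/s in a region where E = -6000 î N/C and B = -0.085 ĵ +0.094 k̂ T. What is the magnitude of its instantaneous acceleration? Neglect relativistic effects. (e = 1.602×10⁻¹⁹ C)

|a| ≈ 1.41×10¹² m/s²

v×B = (-7.14×10⁵, -2.63×10⁵, -2.38×10⁵) N/C.
E + v×B = (-7.20×10⁵, -2.63×10⁵, -2.38×10⁵) N/C.
F = q(E + v×B) = (−1.602×10⁻¹⁹ C)·(-7.20×10⁵, -2.63×10⁵, -2.38×10⁵) = (1.15×10⁻¹³, 4.22×10⁻¹⁴, 3.81×10⁻¹⁴) N.
|a| = |F|/m = 1.286×10⁻¹³/9.14×10⁻²⁶ ≈ 1.41×10¹² m/s².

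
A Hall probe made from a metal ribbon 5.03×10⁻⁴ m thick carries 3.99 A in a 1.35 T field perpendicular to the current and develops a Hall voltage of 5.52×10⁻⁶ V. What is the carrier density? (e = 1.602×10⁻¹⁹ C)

From V_H = IB/(n e t), n = IB/(V_H e t).
n = (3.99)(1.35)/((5.52×10⁻⁶)(1.602×10⁻¹⁹)(5.03×10⁻⁴)) ≈ 1.21×10²⁸ m⁻³.

n ≈ 1.21×10²⁸ m⁻³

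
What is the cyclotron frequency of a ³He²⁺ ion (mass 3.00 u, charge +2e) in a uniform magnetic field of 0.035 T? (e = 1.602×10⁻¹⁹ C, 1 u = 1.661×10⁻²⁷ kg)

f = |q|B/(2πm).
f = (3.204×10⁻¹⁹)(0.035)/(2π·4.983×10⁻²⁷) ≈ 3.6×10⁵ Hz.

f ≈ 3.6×10⁵ Hz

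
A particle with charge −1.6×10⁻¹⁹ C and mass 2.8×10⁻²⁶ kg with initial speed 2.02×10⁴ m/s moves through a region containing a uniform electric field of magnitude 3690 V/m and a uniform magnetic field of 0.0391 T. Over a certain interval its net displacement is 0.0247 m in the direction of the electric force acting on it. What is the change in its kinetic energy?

The magnetic force is always ⟂ v and does no work; only the electric force changes KE.
ΔKE = F_E · d = |q|E d = (1.6×10⁻¹⁹)(3690)(0.0247) ≈ 1.46×10⁻¹⁷ J.

ΔKE ≈ 1.46×10⁻¹⁷ J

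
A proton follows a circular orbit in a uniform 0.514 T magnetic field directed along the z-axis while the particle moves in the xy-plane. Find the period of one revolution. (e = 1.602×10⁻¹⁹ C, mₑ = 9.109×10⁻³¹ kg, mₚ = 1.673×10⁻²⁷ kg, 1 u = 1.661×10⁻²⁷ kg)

The cyclotron period depends only on m, q, B: T = 2πm/(|q|B).
T = 2π(1.673×10⁻²⁷)/((1.602×10⁻¹⁹)(0.514)) ≈ 1.28×10⁻⁷ s.

T ≈ 1.28×10⁻⁷ s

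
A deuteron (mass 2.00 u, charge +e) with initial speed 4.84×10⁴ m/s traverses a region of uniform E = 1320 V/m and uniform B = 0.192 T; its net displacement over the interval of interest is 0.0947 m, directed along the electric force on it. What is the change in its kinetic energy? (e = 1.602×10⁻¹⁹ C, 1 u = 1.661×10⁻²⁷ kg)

The magnetic force is always ⟂ v and does no work; only the electric force changes KE.
ΔKE = F_E · d = |q|E d = (1.602×10⁻¹⁹)(1320)(0.0947) ≈ 2.00×10⁻¹⁷ J.

ΔKE ≈ 2.00×10⁻¹⁷ J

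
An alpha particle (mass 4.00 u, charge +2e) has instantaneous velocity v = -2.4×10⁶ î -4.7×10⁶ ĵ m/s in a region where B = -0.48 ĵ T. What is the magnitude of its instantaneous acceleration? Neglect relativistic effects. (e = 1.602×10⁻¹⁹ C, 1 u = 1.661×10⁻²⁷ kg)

|a| ≈ 5.56×10¹³ m/s²

v×B = (0, 0, 1.15×10⁶) N/C.
F = q v×B = (3.204×10⁻¹⁹ C)·(0, 0, 1.15×10⁶) = (0, 0, 3.69×10⁻¹³) N.
|a| = |F|/m = 3.691×10⁻¹³/6.644×10⁻²⁷ ≈ 5.56×10¹³ m/s².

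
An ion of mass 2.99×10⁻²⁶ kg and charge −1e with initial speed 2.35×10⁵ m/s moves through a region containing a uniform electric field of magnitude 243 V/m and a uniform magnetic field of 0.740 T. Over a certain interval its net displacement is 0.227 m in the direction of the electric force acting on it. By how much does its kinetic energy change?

The magnetic force is always ⟂ v and does no work; only the electric force changes KE.
ΔKE = F_E · d = |q|E d = (1.602×10⁻¹⁹)(243)(0.227) ≈ 8.84×10⁻¹⁸ J.

ΔKE ≈ 8.84×10⁻¹⁸ J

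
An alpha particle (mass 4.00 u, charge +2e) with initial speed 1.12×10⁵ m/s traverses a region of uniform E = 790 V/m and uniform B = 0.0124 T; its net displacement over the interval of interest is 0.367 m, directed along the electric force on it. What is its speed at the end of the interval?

B does no work; ΔKE = |q|E d.
½mv_f² = ½mv₀² + |q|Ed = ½(6.644×10⁻²⁷)(1.12×10⁵)² + (3.204×10⁻¹⁹)(790)(0.367) ≈ 4.167×10⁻¹⁷ J + 9.289×10⁻¹⁷ J ≈ 1.346×10⁻¹⁶ J.
v_f = √(2·1.346×10⁻¹⁶/6.644×10⁻²⁷) ≈ 2.01×10⁵ m/s.

v_f ≈ 2.01×10⁵ m/s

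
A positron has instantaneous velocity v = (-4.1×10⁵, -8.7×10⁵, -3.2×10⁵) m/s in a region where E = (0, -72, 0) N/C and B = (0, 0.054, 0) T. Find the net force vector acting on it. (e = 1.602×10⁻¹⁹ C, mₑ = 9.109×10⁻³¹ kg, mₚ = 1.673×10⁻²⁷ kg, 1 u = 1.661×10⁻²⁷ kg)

F ≈ (2.77×10⁻¹⁵, -1.15×10⁻¹⁷, -3.55×10⁻¹⁵) N

v×B = (1.73×10⁴, 0, -2.21×10⁴) N/C.
E + v×B = (1.73×10⁴, -72.0, -2.21×10⁴) N/C.
F = q(E + v×B) = (1.602×10⁻¹⁹ C)·(1.73×10⁴, -72.0, -2.21×10⁴) = (2.77×10⁻¹⁵, -1.15×10⁻¹⁷, -3.55×10⁻¹⁵) N.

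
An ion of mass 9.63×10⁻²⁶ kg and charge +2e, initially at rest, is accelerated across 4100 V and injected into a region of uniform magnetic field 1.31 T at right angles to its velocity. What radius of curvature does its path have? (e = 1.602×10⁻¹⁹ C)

r ≈ 0.0379 m

Acceleration: |q|V = ½mv² ⇒ v = √(2|q|V/m) = √(2·3.204×10⁻¹⁹·4100/9.63×10⁻²⁶) ≈ 1.652×10⁵ m/s.
In the field: r = mv/(|q|B) = (9.63×10⁻²⁶)(1.652×10⁵)/((3.204×10⁻¹⁹)(1.31)) ≈ 0.0379 m.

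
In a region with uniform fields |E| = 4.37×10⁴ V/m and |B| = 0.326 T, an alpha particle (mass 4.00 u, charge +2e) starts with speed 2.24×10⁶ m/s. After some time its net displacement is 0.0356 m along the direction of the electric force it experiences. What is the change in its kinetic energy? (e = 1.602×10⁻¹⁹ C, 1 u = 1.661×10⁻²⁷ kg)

ΔKE ≈ 4.98×10⁻¹⁶ J

The magnetic force is always ⟂ v and does no work; only the electric force changes KE.
ΔKE = F_E · d = |q|E d = (3.204×10⁻¹⁹)(4.37×10⁴)(0.0356) ≈ 4.98×10⁻¹⁶ J.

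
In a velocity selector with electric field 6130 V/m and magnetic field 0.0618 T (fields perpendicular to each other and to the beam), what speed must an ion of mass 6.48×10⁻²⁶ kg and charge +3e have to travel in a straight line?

Straight-line motion ⇒ electric and magnetic forces cancel, so E = vB.
v = E/B = 6130/0.0618 = 9.92×10⁴ m/s.

v = 9.92×10⁴ m/s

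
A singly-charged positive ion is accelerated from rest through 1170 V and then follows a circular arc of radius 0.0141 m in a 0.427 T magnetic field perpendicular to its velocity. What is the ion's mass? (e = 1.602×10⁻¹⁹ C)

Combine |q|V = ½mv² and r = mv/(|q|B): eliminate v to get m = qB²r²/(2V).
m = (1.602×10⁻¹⁹)(0.427)²(0.0141)²/(2·1170) ≈ 2.48×10⁻²⁷ kg.

m ≈ 2.48×10⁻²⁷ kg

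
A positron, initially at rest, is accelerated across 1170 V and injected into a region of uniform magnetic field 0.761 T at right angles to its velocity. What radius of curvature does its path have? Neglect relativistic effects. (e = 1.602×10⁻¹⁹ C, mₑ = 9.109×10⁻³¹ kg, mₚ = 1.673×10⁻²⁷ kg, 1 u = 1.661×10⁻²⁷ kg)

Acceleration: |q|V = ½mv² ⇒ v = √(2|q|V/m) = √(2·1.602×10⁻¹⁹·1170/9.109×10⁻³¹) ≈ 2.029×10⁷ m/s.
In the field: r = mv/(|q|B) = (9.109×10⁻³¹)(2.029×10⁷)/((1.602×10⁻¹⁹)(0.761)) ≈ 1.52×10⁻⁴ m.

r ≈ 1.52×10⁻⁴ m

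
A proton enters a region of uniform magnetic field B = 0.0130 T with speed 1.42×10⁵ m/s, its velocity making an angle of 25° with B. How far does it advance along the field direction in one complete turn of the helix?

p ≈ 0.650 m

v∥ = v cosθ = 1.42×10⁵·cos25° ≈ 1.287×10⁵ m/s.
T = 2πm/(|q|B) = 2π(1.673×10⁻²⁷)/((1.602×10⁻¹⁹)(0.0130)) ≈ 5.047×10⁻⁶ s.
pitch = v∥ T = (1.287×10⁵)(5.047×10⁻⁶) ≈ 0.650 m.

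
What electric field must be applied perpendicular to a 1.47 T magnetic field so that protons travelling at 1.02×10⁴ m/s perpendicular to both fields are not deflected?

E = 1.50×10⁴ V/m

For straight-line motion qE = qvB, so E = vB.
E = 1.02×10⁴ × 1.47 = 1.50×10⁴ V/m.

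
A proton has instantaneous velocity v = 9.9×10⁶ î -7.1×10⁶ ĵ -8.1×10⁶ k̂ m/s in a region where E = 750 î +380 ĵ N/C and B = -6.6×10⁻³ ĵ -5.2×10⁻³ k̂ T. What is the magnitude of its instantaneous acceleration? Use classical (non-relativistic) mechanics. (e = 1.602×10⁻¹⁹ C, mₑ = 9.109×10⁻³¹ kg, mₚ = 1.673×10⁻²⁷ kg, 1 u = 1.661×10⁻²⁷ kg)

|a| ≈ 8.13×10¹² m/s²

v×B = (-1.65×10⁴, 5.15×10⁴, -6.53×10⁴) N/C.
E + v×B = (-1.58×10⁴, 5.19×10⁴, -6.53×10⁴) N/C.
F = q(E + v×B) = (1.602×10⁻¹⁹ C)·(-1.58×10⁴, 5.19×10⁴, -6.53×10⁴) = (-2.53×10⁻¹⁵, 8.31×10⁻¹⁵, -1.05×10⁻¹⁴) N.
|a| = |F|/m = 1.360×10⁻¹⁴/1.673×10⁻²⁷ ≈ 8.13×10¹² m/s².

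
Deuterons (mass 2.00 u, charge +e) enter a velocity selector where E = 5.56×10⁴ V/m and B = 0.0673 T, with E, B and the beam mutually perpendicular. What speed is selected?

For undeflected motion the electric and magnetic forces balance: qE = qvB.
v = E/B = 5.56×10⁴/0.0673 = 8.26×10⁵ m/s.

v = 8.26×10⁵ m/s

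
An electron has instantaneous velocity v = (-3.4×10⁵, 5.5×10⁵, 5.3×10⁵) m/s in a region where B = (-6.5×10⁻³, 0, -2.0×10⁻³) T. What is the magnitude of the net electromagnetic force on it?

|F| ≈ 8.92×10⁻¹⁶ N

v×B = (-1100, -4120, 3580) N/C.
F = q v×B = (−1.602×10⁻¹⁹ C)·(-1100, -4120, 3580) = (1.76×10⁻¹⁶, 6.61×10⁻¹⁶, -5.73×10⁻¹⁶) N.
|F| = 8.92×10⁻¹⁶ N.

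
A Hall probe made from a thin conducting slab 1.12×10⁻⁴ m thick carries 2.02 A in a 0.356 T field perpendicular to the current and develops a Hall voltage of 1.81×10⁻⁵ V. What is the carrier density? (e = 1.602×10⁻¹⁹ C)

From V_H = IB/(n e t), n = IB/(V_H e t).
n = (2.02)(0.356)/((1.81×10⁻⁵)(1.602×10⁻¹⁹)(1.12×10⁻⁴)) ≈ 2.21×10²⁷ m⁻³.

n ≈ 2.21×10²⁷ m⁻³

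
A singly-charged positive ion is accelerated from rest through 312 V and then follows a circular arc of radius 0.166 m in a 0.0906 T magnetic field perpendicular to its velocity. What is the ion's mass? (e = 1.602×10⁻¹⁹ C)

m ≈ 5.81×10⁻²⁶ kg

Combine |q|V = ½mv² and r = mv/(|q|B): eliminate v to get m = qB²r²/(2V).
m = (1.602×10⁻¹⁹)(0.0906)²(0.166)²/(2·312) ≈ 5.81×10⁻²⁶ kg.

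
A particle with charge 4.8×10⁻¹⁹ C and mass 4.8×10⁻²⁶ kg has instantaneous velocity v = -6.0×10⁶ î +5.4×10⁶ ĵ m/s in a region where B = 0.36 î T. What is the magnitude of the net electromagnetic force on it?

v×B = (0, 0, -1.94×10⁶) N/C.
F = q v×B = (4.8×10⁻¹⁹ C)·(0, 0, -1.94×10⁶) = (0, 0, -9.33×10⁻¹³) N.
|F| = 9.33×10⁻¹³ N.

|F| ≈ 9.33×10⁻¹³ N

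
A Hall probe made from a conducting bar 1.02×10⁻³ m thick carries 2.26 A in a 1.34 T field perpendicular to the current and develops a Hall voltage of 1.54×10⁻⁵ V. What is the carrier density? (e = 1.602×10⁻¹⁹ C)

From V_H = IB/(n e t), n = IB/(V_H e t).
n = (2.26)(1.34)/((1.54×10⁻⁵)(1.602×10⁻¹⁹)(1.02×10⁻³)) ≈ 1.20×10²⁷ m⁻³.

n ≈ 1.20×10²⁷ m⁻³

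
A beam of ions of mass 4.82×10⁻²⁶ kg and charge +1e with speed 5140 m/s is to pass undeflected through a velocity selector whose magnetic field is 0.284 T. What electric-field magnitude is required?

E = 1460 V/m

For straight-line motion qE = qvB, so E = vB.
E = 5140 × 0.284 = 1460 V/m.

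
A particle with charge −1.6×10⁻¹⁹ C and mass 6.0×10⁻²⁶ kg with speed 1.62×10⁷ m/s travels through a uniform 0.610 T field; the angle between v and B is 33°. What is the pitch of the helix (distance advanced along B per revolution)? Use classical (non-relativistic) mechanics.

p ≈ 52.5 m

v∥ = v cosθ = 1.62×10⁷·cos33° ≈ 1.359×10⁷ m/s.
T = 2πm/(|q|B) = 2π(6.0×10⁻²⁶)/((1.6×10⁻¹⁹)(0.610)) ≈ 3.863×10⁻⁶ s.
pitch = v∥ T = (1.359×10⁷)(3.863×10⁻⁶) ≈ 52.5 m.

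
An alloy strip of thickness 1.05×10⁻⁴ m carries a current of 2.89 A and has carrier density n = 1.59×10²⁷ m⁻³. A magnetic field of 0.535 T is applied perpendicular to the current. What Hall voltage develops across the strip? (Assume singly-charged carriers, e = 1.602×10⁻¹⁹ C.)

V_H ≈ 5.78×10⁻⁵ V

V_H = IB/(n e t).
V_H = (2.89)(0.535)/((1.59×10²⁷)(1.602×10⁻¹⁹)(1.05×10⁻⁴)) ≈ 5.78×10⁻⁵ V.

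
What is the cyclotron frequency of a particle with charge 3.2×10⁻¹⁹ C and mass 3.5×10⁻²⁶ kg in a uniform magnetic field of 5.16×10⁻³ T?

f = |q|B/(2πm).
f = (3.2×10⁻¹⁹)(5.16×10⁻³)/(2π·3.5×10⁻²⁶) ≈ 7510 Hz.

f ≈ 7510 Hz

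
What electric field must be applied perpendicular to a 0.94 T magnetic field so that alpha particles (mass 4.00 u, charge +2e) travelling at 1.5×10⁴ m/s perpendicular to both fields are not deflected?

E = 1.4×10⁴ V/m

For straight-line motion qE = qvB, so E = vB.
E = 1.5×10⁴ × 0.94 = 1.4×10⁴ V/m.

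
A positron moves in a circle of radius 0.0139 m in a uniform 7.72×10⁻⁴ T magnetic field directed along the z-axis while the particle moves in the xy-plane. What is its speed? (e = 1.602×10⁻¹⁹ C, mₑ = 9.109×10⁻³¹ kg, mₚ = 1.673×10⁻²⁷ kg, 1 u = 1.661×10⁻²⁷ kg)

v ≈ 1.89×10⁶ m/s

From |q|vB = mv²/r, v = |q|Br/m.
v = (1.602×10⁻¹⁹)(7.72×10⁻⁴)(0.0139)/9.109×10⁻³¹ ≈ 1.89×10⁶ m/s.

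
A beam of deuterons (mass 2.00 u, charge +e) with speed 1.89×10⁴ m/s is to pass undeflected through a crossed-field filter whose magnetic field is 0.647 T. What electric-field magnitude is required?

For straight-line motion qE = qvB, so E = vB.
E = 1.89×10⁴ × 0.647 = 1.22×10⁴ V/m.

E = 1.22×10⁴ V/m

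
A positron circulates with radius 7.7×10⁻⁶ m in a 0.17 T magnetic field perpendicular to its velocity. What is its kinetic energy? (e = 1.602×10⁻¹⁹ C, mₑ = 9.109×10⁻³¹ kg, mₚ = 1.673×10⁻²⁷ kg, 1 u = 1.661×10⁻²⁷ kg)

KE ≈ 0.15 eV

v = |q|Br/m, then KE = ½mv² = (qBr)²/(2m).
v = (1.602×10⁻¹⁹)(0.17)(7.7×10⁻⁶)/9.109×10⁻³¹ ≈ 2.302×10⁵ m/s.
KE = ½(9.109×10⁻³¹)(2.302×10⁵)² ≈ 2.4×10⁻²⁰ J = 0.15 eV.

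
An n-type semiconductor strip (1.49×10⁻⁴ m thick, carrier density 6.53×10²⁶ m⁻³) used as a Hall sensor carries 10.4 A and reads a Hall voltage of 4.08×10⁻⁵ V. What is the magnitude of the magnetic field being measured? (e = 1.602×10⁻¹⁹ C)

From V_H = IB/(n e t), B = V_H n e t / I.
B = (4.08×10⁻⁵)(6.53×10²⁶)(1.602×10⁻¹⁹)(1.49×10⁻⁴)/10.4 ≈ 0.0611 T.

B ≈ 0.0611 T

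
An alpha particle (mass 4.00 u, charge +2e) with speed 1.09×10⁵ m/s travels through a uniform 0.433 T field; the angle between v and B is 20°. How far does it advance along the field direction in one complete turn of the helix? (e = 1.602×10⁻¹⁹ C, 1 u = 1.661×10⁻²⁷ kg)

p ≈ 0.0308 m

v∥ = v cosθ = 1.09×10⁵·cos20° ≈ 1.024×10⁵ m/s.
T = 2πm/(|q|B) = 2π(6.644×10⁻²⁷)/((3.204×10⁻¹⁹)(0.433)) ≈ 3.009×10⁻⁷ s.
pitch = v∥ T = (1.024×10⁵)(3.009×10⁻⁷) ≈ 0.0308 m.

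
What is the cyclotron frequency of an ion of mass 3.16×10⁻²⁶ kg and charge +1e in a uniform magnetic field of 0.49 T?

f ≈ 4.0×10⁵ Hz

f = |q|B/(2πm).
f = (1.602×10⁻¹⁹)(0.49)/(2π·3.16×10⁻²⁶) ≈ 4.0×10⁵ Hz.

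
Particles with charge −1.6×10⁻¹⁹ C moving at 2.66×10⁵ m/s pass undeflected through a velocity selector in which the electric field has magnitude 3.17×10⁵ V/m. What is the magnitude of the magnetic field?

B = 1.19 T

Balance of forces in the selector: qE = qvB ⇒ B = E/v.
B = 3.17×10⁵/2.66×10⁵ = 1.19 T.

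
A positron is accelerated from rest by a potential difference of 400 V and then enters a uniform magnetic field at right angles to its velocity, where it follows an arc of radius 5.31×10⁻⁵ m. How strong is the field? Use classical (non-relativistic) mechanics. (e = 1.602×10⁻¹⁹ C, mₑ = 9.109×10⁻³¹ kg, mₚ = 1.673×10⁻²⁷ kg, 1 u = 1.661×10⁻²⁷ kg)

B ≈ 1.27 T

v = √(2|q|V/m) = √(2·1.602×10⁻¹⁹·400/9.109×10⁻³¹) ≈ 1.186×10⁷ m/s.
B = mv/(|q|r) = (9.109×10⁻³¹)(1.186×10⁷)/((1.602×10⁻¹⁹)(5.31×10⁻⁵)) ≈ 1.27 T.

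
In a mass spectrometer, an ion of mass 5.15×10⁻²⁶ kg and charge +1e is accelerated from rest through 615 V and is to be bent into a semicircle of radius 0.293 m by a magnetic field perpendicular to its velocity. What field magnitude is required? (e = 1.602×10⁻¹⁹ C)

v = √(2|q|V/m) = √(2·1.602×10⁻¹⁹·615/5.15×10⁻²⁶) ≈ 6.186×10⁴ m/s.
B = mv/(|q|r) = (5.15×10⁻²⁶)(6.186×10⁴)/((1.602×10⁻¹⁹)(0.293)) ≈ 0.0679 T.

B ≈ 0.0679 T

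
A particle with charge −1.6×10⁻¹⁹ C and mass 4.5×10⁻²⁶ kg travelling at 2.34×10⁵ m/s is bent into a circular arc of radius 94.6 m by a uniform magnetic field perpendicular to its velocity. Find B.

From |q|vB = mv²/r, B = mv/(|q|r).
B = (4.5×10⁻²⁶)(2.34×10⁵)/((1.6×10⁻¹⁹)(94.6)) ≈ 6.96×10⁻⁴ T.

B ≈ 6.96×10⁻⁴ T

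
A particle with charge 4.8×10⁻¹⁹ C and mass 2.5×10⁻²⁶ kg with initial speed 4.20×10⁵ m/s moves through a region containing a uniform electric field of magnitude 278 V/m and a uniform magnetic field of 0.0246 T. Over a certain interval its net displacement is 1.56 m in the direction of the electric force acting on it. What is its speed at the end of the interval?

v_f ≈ 4.39×10⁵ m/s

B does no work; ΔKE = |q|E d.
½mv_f² = ½mv₀² + |q|Ed = ½(2.5×10⁻²⁶)(4.20×10⁵)² + (4.8×10⁻¹⁹)(278)(1.56) ≈ 2.205×10⁻¹⁵ J + 2.082×10⁻¹⁶ J ≈ 2.413×10⁻¹⁵ J.
v_f = √(2·2.413×10⁻¹⁵/2.5×10⁻²⁶) ≈ 4.39×10⁵ m/s.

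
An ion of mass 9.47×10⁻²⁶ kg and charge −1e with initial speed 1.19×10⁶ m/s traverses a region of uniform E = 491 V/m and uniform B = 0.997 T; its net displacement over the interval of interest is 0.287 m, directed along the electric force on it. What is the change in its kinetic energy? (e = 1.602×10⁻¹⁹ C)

ΔKE ≈ 2.26×10⁻¹⁷ J

The magnetic force is always ⟂ v and does no work; only the electric force changes KE.
ΔKE = F_E · d = |q|E d = (1.602×10⁻¹⁹)(491)(0.287) ≈ 2.26×10⁻¹⁷ J.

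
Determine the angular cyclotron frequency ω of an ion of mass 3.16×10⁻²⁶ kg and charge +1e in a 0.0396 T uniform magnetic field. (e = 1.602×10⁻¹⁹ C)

ω = |q|B/m.
ω = (1.602×10⁻¹⁹)(0.0396)/3.16×10⁻²⁶ ≈ 2.01×10⁵ rad/s.

ω ≈ 2.01×10⁵ rad/s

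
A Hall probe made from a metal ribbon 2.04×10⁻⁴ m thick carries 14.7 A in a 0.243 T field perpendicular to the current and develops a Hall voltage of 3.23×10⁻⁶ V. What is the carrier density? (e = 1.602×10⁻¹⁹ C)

n ≈ 3.38×10²⁸ m⁻³

From V_H = IB/(n e t), n = IB/(V_H e t).
n = (14.7)(0.243)/((3.23×10⁻⁶)(1.602×10⁻¹⁹)(2.04×10⁻⁴)) ≈ 3.38×10²⁸ m⁻³.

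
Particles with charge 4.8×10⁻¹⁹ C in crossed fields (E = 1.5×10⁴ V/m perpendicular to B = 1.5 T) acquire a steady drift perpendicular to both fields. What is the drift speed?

v_d ≈ 1.0×10⁴ m/s

The steady drift has the magnetic force balancing the electric force, so v_d = E/B.
v_d = 1.5×10⁴/1.5 = 1.0×10⁴ m/s.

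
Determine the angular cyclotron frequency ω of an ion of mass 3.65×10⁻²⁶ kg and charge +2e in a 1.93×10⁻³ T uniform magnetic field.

ω = |q|B/m.
ω = (3.204×10⁻¹⁹)(1.93×10⁻³)/3.65×10⁻²⁶ ≈ 1.69×10⁴ rad/s.

ω ≈ 1.69×10⁴ rad/s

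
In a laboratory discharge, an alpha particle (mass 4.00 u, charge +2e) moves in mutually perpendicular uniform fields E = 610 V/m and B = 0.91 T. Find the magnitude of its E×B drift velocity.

In crossed fields the guiding centre drifts at v_d = |E×B|/B² = E/B, independent of charge and mass.
v_d = 610/0.91 = 670 m/s.

v_d ≈ 670 m/s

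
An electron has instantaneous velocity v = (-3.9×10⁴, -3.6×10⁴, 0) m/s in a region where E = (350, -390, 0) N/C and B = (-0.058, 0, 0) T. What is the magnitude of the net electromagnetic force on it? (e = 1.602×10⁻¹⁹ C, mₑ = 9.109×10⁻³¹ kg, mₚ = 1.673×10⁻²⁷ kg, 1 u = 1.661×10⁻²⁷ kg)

|F| ≈ 3.45×10⁻¹⁶ N

v×B = (0, 0, -2090) N/C.
E + v×B = (350, -390, -2090) N/C.
F = q(E + v×B) = (−1.602×10⁻¹⁹ C)·(350, -390, -2090) = (-5.61×10⁻¹⁷, 6.25×10⁻¹⁷, 3.34×10⁻¹⁶) N.
|F| = 3.45×10⁻¹⁶ N.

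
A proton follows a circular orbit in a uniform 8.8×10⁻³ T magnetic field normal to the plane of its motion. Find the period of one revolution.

T ≈ 7.5×10⁻⁶ s

The cyclotron period depends only on m, q, B: T = 2πm/(|q|B).
T = 2π(1.673×10⁻²⁷)/((1.602×10⁻¹⁹)(8.8×10⁻³)) ≈ 7.5×10⁻⁶ s.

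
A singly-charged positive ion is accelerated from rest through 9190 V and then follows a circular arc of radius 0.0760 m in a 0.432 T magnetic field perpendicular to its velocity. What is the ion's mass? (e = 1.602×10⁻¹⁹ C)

Combine |q|V = ½mv² and r = mv/(|q|B): eliminate v to get m = qB²r²/(2V).
m = (1.602×10⁻¹⁹)(0.432)²(0.0760)²/(2·9190) ≈ 9.40×10⁻²⁷ kg.

m ≈ 9.40×10⁻²⁷ kg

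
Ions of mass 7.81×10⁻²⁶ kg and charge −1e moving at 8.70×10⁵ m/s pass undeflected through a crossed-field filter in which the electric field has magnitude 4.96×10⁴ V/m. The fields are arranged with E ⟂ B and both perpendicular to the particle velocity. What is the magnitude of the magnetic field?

Balance of forces in the selector: qE = qvB ⇒ B = E/v.
B = 4.96×10⁴/8.70×10⁵ = 0.0570 T.

B = 0.0570 T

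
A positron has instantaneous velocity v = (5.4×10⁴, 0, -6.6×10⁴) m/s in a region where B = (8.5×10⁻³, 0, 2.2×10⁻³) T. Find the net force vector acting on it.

v×B = (0, -680, 0) N/C.
F = q v×B = (1.602×10⁻¹⁹ C)·(0, -680, 0) = (0, -1.09×10⁻¹⁶, 0) N.

F ≈ (0, -1.09×10⁻¹⁶, 0) N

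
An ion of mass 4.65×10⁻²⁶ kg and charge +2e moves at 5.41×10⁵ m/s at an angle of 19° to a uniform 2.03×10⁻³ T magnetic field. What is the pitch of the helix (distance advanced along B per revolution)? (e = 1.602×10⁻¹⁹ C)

p ≈ 230 m

v∥ = v cosθ = 5.41×10⁵·cos19° ≈ 5.115×10⁵ m/s.
T = 2πm/(|q|B) = 2π(4.65×10⁻²⁶)/((3.204×10⁻¹⁹)(2.03×10⁻³)) ≈ 4.492×10⁻⁴ s.
pitch = v∥ T = (5.115×10⁵)(4.492×10⁻⁴) ≈ 230 m.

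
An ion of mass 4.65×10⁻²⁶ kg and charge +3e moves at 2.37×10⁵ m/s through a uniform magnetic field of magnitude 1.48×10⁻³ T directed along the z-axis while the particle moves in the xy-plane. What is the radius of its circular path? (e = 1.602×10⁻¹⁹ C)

r ≈ 15.5 m

The magnetic force provides the centripetal force: |q|vB = mv²/r.
r = mv/(|q|B) = (4.65×10⁻²⁶)(2.37×10⁵)/((4.806×10⁻¹⁹)(1.48×10⁻³)) ≈ 15.5 m.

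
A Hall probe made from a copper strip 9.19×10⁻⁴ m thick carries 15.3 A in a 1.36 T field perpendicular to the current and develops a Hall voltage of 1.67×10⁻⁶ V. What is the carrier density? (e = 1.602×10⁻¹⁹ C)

n ≈ 8.46×10²⁸ m⁻³

From V_H = IB/(n e t), n = IB/(V_H e t).
n = (15.3)(1.36)/((1.67×10⁻⁶)(1.602×10⁻¹⁹)(9.19×10⁻⁴)) ≈ 8.46×10²⁸ m⁻³.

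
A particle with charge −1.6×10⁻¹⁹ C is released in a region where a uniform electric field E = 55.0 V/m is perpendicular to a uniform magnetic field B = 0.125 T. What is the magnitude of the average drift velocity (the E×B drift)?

v_d ≈ 440 m/s

The E×B drift speed is v_d = E/B.
v_d = 55.0/0.125 = 440 m/s.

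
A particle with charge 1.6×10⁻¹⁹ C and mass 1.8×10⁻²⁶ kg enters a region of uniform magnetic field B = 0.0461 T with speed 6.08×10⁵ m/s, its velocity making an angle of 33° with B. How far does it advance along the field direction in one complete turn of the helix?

v∥ = v cosθ = 6.08×10⁵·cos33° ≈ 5.099×10⁵ m/s.
T = 2πm/(|q|B) = 2π(1.8×10⁻²⁶)/((1.6×10⁻¹⁹)(0.0461)) ≈ 1.533×10⁻⁵ s.
pitch = v∥ T = (5.099×10⁵)(1.533×10⁻⁵) ≈ 7.82 m.

p ≈ 7.82 m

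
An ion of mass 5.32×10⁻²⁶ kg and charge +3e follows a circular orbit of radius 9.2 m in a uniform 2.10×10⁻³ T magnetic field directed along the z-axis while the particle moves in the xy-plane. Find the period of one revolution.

The cyclotron period depends only on m, q, B: T = 2πm/(|q|B).
T = 2π(5.32×10⁻²⁶)/((4.806×10⁻¹⁹)(2.10×10⁻³)) ≈ 3.31×10⁻⁴ s.

T ≈ 3.31×10⁻⁴ s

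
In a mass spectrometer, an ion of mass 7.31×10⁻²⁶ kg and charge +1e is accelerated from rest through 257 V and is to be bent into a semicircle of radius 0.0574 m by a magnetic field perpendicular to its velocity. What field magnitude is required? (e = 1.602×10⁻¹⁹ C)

B ≈ 0.267 T

v = √(2|q|V/m) = √(2·1.602×10⁻¹⁹·257/7.31×10⁻²⁶) ≈ 3.356×10⁴ m/s.
B = mv/(|q|r) = (7.31×10⁻²⁶)(3.356×10⁴)/((1.602×10⁻¹⁹)(0.0574)) ≈ 0.267 T.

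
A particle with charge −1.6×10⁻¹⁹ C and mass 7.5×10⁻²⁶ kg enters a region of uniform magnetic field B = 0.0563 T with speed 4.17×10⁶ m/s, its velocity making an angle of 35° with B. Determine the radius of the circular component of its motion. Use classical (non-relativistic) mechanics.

v⊥ = v sinθ = 4.17×10⁶·sin35° ≈ 2.392×10⁶ m/s.
r = m v⊥/(|q|B) = (7.5×10⁻²⁶)(2.392×10⁶)/((1.6×10⁻¹⁹)(0.0563)) ≈ 19.9 m.

r ≈ 19.9 m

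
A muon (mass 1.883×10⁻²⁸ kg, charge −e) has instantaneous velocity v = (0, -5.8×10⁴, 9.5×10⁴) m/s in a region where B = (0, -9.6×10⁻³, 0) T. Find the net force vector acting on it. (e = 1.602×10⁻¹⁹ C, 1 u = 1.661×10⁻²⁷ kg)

v×B = (912, 0, 0) N/C.
F = q v×B = (−1.602×10⁻¹⁹ C)·(912, 0, 0) = (-1.46×10⁻¹⁶, 0, 0) N.

F ≈ (-1.46×10⁻¹⁶, 0, 0) N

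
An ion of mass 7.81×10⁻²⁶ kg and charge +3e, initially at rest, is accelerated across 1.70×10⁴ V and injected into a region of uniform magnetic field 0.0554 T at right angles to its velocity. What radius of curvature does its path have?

r ≈ 1.34 m

Acceleration: |q|V = ½mv² ⇒ v = √(2|q|V/m) = √(2·4.806×10⁻¹⁹·1.70×10⁴/7.81×10⁻²⁶) ≈ 4.574×10⁵ m/s.
In the field: r = mv/(|q|B) = (7.81×10⁻²⁶)(4.574×10⁵)/((4.806×10⁻¹⁹)(0.0554)) ≈ 1.34 m.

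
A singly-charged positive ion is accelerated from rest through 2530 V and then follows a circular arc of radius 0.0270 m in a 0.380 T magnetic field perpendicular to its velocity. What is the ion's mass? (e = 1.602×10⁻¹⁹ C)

m ≈ 3.33×10⁻²⁷ kg

Combine |q|V = ½mv² and r = mv/(|q|B): eliminate v to get m = qB²r²/(2V).
m = (1.602×10⁻¹⁹)(0.380)²(0.0270)²/(2·2530) ≈ 3.33×10⁻²⁷ kg.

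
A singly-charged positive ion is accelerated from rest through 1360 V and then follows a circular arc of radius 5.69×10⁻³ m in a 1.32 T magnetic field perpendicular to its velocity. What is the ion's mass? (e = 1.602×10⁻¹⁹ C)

Combine |q|V = ½mv² and r = mv/(|q|B): eliminate v to get m = qB²r²/(2V).
m = (1.602×10⁻¹⁹)(1.32)²(5.69×10⁻³)²/(2·1360) ≈ 3.32×10⁻²⁷ kg.

m ≈ 3.32×10⁻²⁷ kg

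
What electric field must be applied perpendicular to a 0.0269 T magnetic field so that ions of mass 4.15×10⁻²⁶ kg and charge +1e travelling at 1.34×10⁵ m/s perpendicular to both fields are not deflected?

For straight-line motion qE = qvB, so E = vB.
E = 1.34×10⁵ × 0.0269 = 3600 V/m.

E = 3600 V/m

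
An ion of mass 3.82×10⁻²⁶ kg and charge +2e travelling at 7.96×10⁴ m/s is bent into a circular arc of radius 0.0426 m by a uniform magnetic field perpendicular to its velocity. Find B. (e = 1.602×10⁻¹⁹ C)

B ≈ 0.223 T

From |q|vB = mv²/r, B = mv/(|q|r).
B = (3.82×10⁻²⁶)(7.96×10⁴)/((3.204×10⁻¹⁹)(0.0426)) ≈ 0.223 T.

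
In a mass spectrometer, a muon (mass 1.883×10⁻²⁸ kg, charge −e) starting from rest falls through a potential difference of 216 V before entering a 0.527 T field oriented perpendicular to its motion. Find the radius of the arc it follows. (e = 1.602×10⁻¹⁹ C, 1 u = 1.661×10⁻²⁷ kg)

r ≈ 1.35×10⁻³ m

Acceleration: |q|V = ½mv² ⇒ v = √(2|q|V/m) = √(2·1.602×10⁻¹⁹·216/1.883×10⁻²⁸) ≈ 6.062×10⁵ m/s.
In the field: r = mv/(|q|B) = (1.883×10⁻²⁸)(6.062×10⁵)/((1.602×10⁻¹⁹)(0.527)) ≈ 1.35×10⁻³ m.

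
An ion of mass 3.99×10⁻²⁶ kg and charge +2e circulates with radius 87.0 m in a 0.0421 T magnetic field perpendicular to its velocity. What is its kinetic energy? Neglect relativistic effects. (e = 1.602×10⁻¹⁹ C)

KE ≈ 1.08×10⁸ eV

v = |q|Br/m, then KE = ½mv² = (qBr)²/(2m).
v = (3.204×10⁻¹⁹)(0.0421)(87.0)/3.99×10⁻²⁶ ≈ 2.941×10⁷ m/s.
KE = ½(3.99×10⁻²⁶)(2.941×10⁷)² ≈ 1.73×10⁻¹¹ J = 1.08×10⁸ eV.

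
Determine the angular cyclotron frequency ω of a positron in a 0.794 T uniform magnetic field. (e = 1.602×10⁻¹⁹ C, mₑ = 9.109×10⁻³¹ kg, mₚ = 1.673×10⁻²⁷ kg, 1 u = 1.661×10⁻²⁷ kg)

ω = |q|B/m.
ω = (1.602×10⁻¹⁹)(0.794)/9.109×10⁻³¹ ≈ 1.40×10¹¹ rad/s.

ω ≈ 1.40×10¹¹ rad/s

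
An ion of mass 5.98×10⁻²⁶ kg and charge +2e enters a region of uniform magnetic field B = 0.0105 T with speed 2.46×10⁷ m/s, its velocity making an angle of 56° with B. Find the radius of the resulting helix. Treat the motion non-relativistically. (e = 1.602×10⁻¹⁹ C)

r ≈ 363 m

v⊥ = v sinθ = 2.46×10⁷·sin56° ≈ 2.039×10⁷ m/s.
r = m v⊥/(|q|B) = (5.98×10⁻²⁶)(2.039×10⁷)/((3.204×10⁻¹⁹)(0.0105)) ≈ 363 m.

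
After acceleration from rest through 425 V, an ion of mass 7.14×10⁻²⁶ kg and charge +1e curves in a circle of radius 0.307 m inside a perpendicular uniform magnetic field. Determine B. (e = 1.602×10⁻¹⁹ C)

v = √(2|q|V/m) = √(2·1.602×10⁻¹⁹·425/7.14×10⁻²⁶) ≈ 4.367×10⁴ m/s.
B = mv/(|q|r) = (7.14×10⁻²⁶)(4.367×10⁴)/((1.602×10⁻¹⁹)(0.307)) ≈ 0.0634 T.

B ≈ 0.0634 T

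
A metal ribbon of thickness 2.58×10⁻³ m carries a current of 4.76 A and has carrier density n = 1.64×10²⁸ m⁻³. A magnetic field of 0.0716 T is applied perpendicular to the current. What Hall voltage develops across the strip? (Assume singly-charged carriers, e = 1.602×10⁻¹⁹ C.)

V_H ≈ 5.03×10⁻⁸ V

V_H = IB/(n e t).
V_H = (4.76)(0.0716)/((1.64×10²⁸)(1.602×10⁻¹⁹)(2.58×10⁻³)) ≈ 5.03×10⁻⁸ V.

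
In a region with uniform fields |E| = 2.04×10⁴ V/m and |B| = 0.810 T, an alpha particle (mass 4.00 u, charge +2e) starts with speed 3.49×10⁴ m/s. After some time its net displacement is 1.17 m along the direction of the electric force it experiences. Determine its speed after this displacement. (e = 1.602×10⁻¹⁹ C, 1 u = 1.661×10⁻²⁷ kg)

B does no work; ΔKE = |q|E d.
½mv_f² = ½mv₀² + |q|Ed = ½(6.644×10⁻²⁷)(3.49×10⁴)² + (3.204×10⁻¹⁹)(2.04×10⁴)(1.17) ≈ 4.046×10⁻¹⁸ J + 7.647×10⁻¹⁵ J ≈ 7.651×10⁻¹⁵ J.
v_f = √(2·7.651×10⁻¹⁵/6.644×10⁻²⁷) ≈ 1.52×10⁶ m/s.

v_f ≈ 1.52×10⁶ m/s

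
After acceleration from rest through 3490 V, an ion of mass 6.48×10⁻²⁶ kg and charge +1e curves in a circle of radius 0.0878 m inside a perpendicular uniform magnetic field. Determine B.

v = √(2|q|V/m) = √(2·1.602×10⁻¹⁹·3490/6.48×10⁻²⁶) ≈ 1.314×10⁵ m/s.
B = mv/(|q|r) = (6.48×10⁻²⁶)(1.314×10⁵)/((1.602×10⁻¹⁹)(0.0878)) ≈ 0.605 T.

B ≈ 0.605 T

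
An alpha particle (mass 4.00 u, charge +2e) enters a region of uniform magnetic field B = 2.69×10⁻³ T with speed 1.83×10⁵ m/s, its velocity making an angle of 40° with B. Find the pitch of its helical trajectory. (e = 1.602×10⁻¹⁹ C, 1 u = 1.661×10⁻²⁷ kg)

v∥ = v cosθ = 1.83×10⁵·cos40° ≈ 1.402×10⁵ m/s.
T = 2πm/(|q|B) = 2π(6.644×10⁻²⁷)/((3.204×10⁻¹⁹)(2.69×10⁻³)) ≈ 4.844×10⁻⁵ s.
pitch = v∥ T = (1.402×10⁵)(4.844×10⁻⁵) ≈ 6.79 m.

p ≈ 6.79 m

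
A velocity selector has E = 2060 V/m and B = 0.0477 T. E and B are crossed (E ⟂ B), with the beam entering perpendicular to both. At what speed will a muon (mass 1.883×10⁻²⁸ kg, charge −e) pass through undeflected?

v = 4.32×10⁴ m/s

Zero net Lorentz force requires |qE| = |q v×B|, i.e. E = vB.
v = E/B = 2060/0.0477 = 4.32×10⁴ m/s.
The result is independent of the particle's charge and mass.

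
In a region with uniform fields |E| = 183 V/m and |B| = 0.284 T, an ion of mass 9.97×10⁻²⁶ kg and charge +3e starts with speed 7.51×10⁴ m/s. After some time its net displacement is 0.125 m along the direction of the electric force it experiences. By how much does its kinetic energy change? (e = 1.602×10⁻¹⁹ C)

ΔKE ≈ 1.10×10⁻¹⁷ J

The magnetic force is always ⟂ v and does no work; only the electric force changes KE.
ΔKE = F_E · d = |q|E d = (4.806×10⁻¹⁹)(183)(0.125) ≈ 1.10×10⁻¹⁷ J.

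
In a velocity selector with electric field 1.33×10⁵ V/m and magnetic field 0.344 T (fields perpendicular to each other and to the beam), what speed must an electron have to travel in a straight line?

v = 3.87×10⁵ m/s

Straight-line motion ⇒ electric and magnetic forces cancel, so E = vB.
v = E/B = 1.33×10⁵/0.344 = 3.87×10⁵ m/s.
The result is independent of the particle's charge and mass.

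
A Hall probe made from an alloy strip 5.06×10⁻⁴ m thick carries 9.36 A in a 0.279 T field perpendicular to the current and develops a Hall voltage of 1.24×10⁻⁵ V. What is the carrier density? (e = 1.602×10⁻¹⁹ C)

From V_H = IB/(n e t), n = IB/(V_H e t).
n = (9.36)(0.279)/((1.24×10⁻⁵)(1.602×10⁻¹⁹)(5.06×10⁻⁴)) ≈ 2.60×10²⁷ m⁻³.

n ≈ 2.60×10²⁷ m⁻³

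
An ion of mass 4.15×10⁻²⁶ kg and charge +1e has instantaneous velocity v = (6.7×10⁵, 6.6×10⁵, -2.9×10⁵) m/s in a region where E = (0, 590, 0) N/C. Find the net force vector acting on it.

F ≈ (0, 9.45×10⁻¹⁷, 0) N

Only an electric field acts, so F = qE = (1.602×10⁻¹⁹ C)·(0, 590, 0) = (0, 9.45×10⁻¹⁷, 0) N.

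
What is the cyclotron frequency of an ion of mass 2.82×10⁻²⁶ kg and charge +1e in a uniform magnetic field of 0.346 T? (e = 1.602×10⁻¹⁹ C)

f = |q|B/(2πm).
f = (1.602×10⁻¹⁹)(0.346)/(2π·2.82×10⁻²⁶) ≈ 3.13×10⁵ Hz.

f ≈ 3.13×10⁵ Hz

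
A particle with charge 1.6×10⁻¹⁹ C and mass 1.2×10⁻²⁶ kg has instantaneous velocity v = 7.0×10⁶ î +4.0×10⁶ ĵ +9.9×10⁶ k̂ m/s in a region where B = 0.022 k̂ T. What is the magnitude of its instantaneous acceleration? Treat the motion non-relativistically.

|a| ≈ 2.36×10¹² m/s²

v×B = (8.80×10⁴, -1.54×10⁵, 0) N/C.
F = q v×B = (1.6×10⁻¹⁹ C)·(8.80×10⁴, -1.54×10⁵, 0) = (1.41×10⁻¹⁴, -2.46×10⁻¹⁴, 0) N.
|a| = |F|/m = 2.838×10⁻¹⁴/1.2×10⁻²⁶ ≈ 2.36×10¹² m/s².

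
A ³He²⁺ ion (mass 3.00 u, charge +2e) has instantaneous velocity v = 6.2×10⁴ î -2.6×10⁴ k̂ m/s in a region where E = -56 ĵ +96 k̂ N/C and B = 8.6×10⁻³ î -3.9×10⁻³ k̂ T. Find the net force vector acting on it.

F ≈ (0, -1.21×10⁻¹⁷, 3.08×10⁻¹⁷) N

v×B = (0, 18.2, 0) N/C.
E + v×B = (0, -37.8, 96.0) N/C.
F = q(E + v×B) = (3.204×10⁻¹⁹ C)·(0, -37.8, 96.0) = (0, -1.21×10⁻¹⁷, 3.08×10⁻¹⁷) N.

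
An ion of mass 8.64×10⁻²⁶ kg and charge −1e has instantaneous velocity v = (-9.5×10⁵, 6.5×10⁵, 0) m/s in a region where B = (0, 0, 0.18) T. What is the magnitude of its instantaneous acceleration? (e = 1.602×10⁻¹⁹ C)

|a| ≈ 3.84×10¹¹ m/s²

v×B = (1.17×10⁵, 1.71×10⁵, 0) N/C.
F = q v×B = (−1.602×10⁻¹⁹ C)·(1.17×10⁵, 1.71×10⁵, 0) = (-1.87×10⁻¹⁴, -2.74×10⁻¹⁴, 0) N.
|a| = |F|/m = 3.319×10⁻¹⁴/8.64×10⁻²⁶ ≈ 3.84×10¹¹ m/s².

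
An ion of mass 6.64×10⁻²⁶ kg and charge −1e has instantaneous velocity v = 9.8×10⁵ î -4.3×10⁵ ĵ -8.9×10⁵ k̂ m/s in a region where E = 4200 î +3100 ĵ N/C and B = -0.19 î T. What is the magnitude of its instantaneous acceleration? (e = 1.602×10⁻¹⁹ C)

v×B = (0, 1.69×10⁵, -8.17×10⁴) N/C.
E + v×B = (4200, 1.72×10⁵, -8.17×10⁴) N/C.
F = q(E + v×B) = (−1.602×10⁻¹⁹ C)·(4200, 1.72×10⁵, -8.17×10⁴) = (-6.73×10⁻¹⁶, -2.76×10⁻¹⁴, 1.31×10⁻¹⁴) N.
|a| = |F|/m = 3.054×10⁻¹⁴/6.64×10⁻²⁶ ≈ 4.60×10¹¹ m/s².

|a| ≈ 4.60×10¹¹ m/s²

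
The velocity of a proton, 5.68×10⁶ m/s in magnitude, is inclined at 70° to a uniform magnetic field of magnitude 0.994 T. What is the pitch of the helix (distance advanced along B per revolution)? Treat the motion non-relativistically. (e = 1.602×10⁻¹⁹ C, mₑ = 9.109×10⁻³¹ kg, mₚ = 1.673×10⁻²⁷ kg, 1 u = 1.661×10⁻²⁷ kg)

p ≈ 0.128 m

v∥ = v cosθ = 5.68×10⁶·cos70° ≈ 1.943×10⁶ m/s.
T = 2πm/(|q|B) = 2π(1.673×10⁻²⁷)/((1.602×10⁻¹⁹)(0.994)) ≈ 6.601×10⁻⁸ s.
pitch = v∥ T = (1.943×10⁶)(6.601×10⁻⁸) ≈ 0.128 m.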